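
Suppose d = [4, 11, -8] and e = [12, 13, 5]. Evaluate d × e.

i: 11·5 - (-8)·13 = 55 - (-104) = 159
j: (-8)·12 - 4·5 = -96 - 20 = -116
k: 4·13 - 11·12 = 52 - 132 = -80
d × e = (159, -116, -80)

(159, -116, -80)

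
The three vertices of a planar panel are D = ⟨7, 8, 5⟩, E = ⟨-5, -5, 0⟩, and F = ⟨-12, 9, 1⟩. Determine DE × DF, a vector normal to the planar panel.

DE = (-12, -13, -5)
DF = (-19, 1, -4)
i: (-13)·(-4) - (-5)·1 = 52 - (-5) = 57
j: (-5)·(-19) - (-12)·(-4) = 95 - 48 = 47
k: (-12)·1 - (-13)·(-19) = -12 - 247 = -259
DE × DF = (57, 47, -259)

(57, 47, -259)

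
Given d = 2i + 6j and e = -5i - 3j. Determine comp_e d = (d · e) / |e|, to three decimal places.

d · e = 2·(-5) + 6·(-3) = -10 - 18 = -28
|e| = √(25 + 9) = √34 ≈ 5.8310
comp_e d = -28 / √34 ≈ -4.802

-4.802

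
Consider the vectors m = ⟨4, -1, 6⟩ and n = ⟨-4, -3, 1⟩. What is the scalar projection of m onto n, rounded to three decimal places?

m · n = 4·(-4) + (-1)·(-3) + 6·1 = -16 + 3 + 6 = -7
|n| = √(16 + 9 + 1) = √26 ≈ 5.0990
comp_n m = -7 / √26 ≈ -1.373

-1.373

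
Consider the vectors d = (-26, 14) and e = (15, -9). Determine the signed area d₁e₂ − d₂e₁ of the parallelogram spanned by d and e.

(-26)·(-9) - 14·15 = 234 - 210 = 24

24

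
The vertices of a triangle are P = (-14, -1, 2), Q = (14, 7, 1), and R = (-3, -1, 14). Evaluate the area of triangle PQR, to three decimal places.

185.317

PQ = (28, 8, -1),  PR = (11, 0, 12)
i: 8·12 - (-1)·0 = 96 - 0 = 96
j: (-1)·11 - 28·12 = -11 - 336 = -347
k: 28·0 - 8·11 = 0 - 88 = -88
PQ × PR = (96, -347, -88)
|PQ × PR| = √137369 ≈ 370.6332
area = ½ · 370.6332 ≈ 185.317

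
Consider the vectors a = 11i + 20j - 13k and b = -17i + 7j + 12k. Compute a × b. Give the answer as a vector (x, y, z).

i: 20·12 - (-13)·7 = 240 - (-91) = 331
j: (-13)·(-17) - 11·12 = 221 - 132 = 89
k: 11·7 - 20·(-17) = 77 - (-340) = 417
a × b = (331, 89, 417)

(331, 89, 417)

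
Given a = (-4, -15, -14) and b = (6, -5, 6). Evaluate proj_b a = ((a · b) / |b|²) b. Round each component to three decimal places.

a · b = (-4)·6 + (-15)·(-5) + (-14)·6 = -24 + 75 - 84 = -33
|b|² = 36 + 25 + 36 = 97
proj_b a = (-33/97) · (6, -5, 6) ≈ (-2.041, 1.701, -2.041)

(-2.041, 1.701, -2.041)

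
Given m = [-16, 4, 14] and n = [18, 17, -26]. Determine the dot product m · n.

m · n = (-16)·18 + 4·17 + 14·(-26) = -288 + 68 - 364 = -584

-584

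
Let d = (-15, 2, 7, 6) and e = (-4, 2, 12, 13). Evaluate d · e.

d · e = (-15)·(-4) + 2·2 + 7·12 + 6·13 = 60 + 4 + 84 + 78 = 226

226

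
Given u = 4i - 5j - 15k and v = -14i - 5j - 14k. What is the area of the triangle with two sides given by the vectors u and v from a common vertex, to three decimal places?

140.429

i: (-5)·(-14) - (-15)·(-5) = 70 - 75 = -5
j: (-15)·(-14) - 4·(-14) = 210 - (-56) = 266
k: 4·(-5) - (-5)·(-14) = -20 - 70 = -90
u × v = (-5, 266, -90)
|u × v| = √((-5)² + 266² + (-90)²) = √78881 ≈ 280.8576
area = ½ · 280.8576 ≈ 140.429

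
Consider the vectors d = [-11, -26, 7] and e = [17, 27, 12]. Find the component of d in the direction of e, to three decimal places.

-23.615

d · e = (-11)·17 + (-26)·27 + 7·12 = -187 - 702 + 84 = -805
|e| = √(289 + 729 + 144) = √1162 ≈ 34.0881
comp_e d = -805 / √1162 ≈ -23.615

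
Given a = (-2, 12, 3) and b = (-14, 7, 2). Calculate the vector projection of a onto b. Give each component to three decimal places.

(-6.635, 3.317, 0.948)

a · b = (-2)·(-14) + 12·7 + 3·2 = 28 + 84 + 6 = 118
|b|² = 196 + 49 + 4 = 249
proj_b a = (118/249) · (-14, 7, 2) ≈ (-6.635, 3.317, 0.948)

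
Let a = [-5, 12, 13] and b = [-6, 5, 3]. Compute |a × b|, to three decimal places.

83.779

i: 12·3 - 13·5 = 36 - 65 = -29
j: 13·(-6) - (-5)·3 = -78 - (-15) = -63
k: (-5)·5 - 12·(-6) = -25 - (-72) = 47
a × b = (-29, -63, 47)
|a × b| = √((-29)² + (-63)² + 47²) = √7019 ≈ 83.7795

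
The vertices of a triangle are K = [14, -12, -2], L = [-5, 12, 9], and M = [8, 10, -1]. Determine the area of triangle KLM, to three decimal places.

KL = (-19, 24, 11),  KM = (-6, 22, 1)
i: 24·1 - 11·22 = 24 - 242 = -218
j: 11·(-6) - (-19)·1 = -66 - (-19) = -47
k: (-19)·22 - 24·(-6) = -418 - (-144) = -274
KL × KM = (-218, -47, -274)
|KL × KM| = √124809 ≈ 353.2832
area = ½ · 353.2832 ≈ 176.642

176.642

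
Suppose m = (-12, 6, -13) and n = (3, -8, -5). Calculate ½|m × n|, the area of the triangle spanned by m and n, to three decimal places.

91.980

i: 6·(-5) - (-13)·(-8) = -30 - 104 = -134
j: (-13)·3 - (-12)·(-5) = -39 - 60 = -99
k: (-12)·(-8) - 6·3 = 96 - 18 = 78
m × n = (-134, -99, 78)
|m × n| = √((-134)² + (-99)² + 78²) = √33841 ≈ 183.9592
area = ½ · 183.9592 ≈ 91.980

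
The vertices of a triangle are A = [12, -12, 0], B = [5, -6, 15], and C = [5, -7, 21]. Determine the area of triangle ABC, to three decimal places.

33.219

AB = (-7, 6, 15),  AC = (-7, 5, 21)
i: 6·21 - 15·5 = 126 - 75 = 51
j: 15·(-7) - (-7)·21 = -105 - (-147) = 42
k: (-7)·5 - 6·(-7) = -35 - (-42) = 7
AB × AC = (51, 42, 7)
|AB × AC| = √4414 ≈ 66.4379
area = ½ · 66.4379 ≈ 33.219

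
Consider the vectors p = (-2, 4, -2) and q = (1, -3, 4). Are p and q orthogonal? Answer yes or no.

no

p · q = (-2)·1 + 4·(-3) + (-2)·4 = -2 - 12 - 8 = -22
Nonzero, so the vectors are not orthogonal.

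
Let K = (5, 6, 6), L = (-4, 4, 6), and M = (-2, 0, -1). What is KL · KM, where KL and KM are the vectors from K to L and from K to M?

75

KL = L − K = (-9, -2, 0)
KM = M − K = (-7, -6, -7)
KL · KM = (-9)·(-7) + (-2)·(-6) + 0·(-7) = 63 + 12 + 0 = 75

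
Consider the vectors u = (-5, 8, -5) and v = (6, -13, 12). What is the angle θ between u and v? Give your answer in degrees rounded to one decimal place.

u · v = (-5)·6 + 8·(-13) + (-5)·12 = -30 - 104 - 60 = -194
|u|² = 25 + 64 + 25 = 114,  |u| = √114 ≈ 10.677078
|v|² = 36 + 169 + 144 = 349,  |v| = √349 ≈ 18.681542
cos θ = -194 / (10.677078 · 18.681542) ≈ -0.97261
θ = arccos(-0.97261) ≈ 166.6°

166.6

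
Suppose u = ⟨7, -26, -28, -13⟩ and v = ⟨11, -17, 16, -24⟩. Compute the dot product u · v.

u · v = 7·11 + (-26)·(-17) + (-28)·16 + (-13)·(-24) = 77 + 442 - 448 + 312 = 383

383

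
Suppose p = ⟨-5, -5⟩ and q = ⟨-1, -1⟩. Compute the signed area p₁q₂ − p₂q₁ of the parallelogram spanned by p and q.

(-5)·(-1) - (-5)·(-1) = 5 - 5 = 0

0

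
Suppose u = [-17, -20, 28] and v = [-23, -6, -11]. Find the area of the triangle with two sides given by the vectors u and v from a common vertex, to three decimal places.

i: (-20)·(-11) - 28·(-6) = 220 - (-168) = 388
j: 28·(-23) - (-17)·(-11) = -644 - 187 = -831
k: (-17)·(-6) - (-20)·(-23) = 102 - 460 = -358
u × v = (388, -831, -358)
|u × v| = √(388² + (-831)² + (-358)²) = √969269 ≈ 984.5146
area = ½ · 984.5146 ≈ 492.257

492.257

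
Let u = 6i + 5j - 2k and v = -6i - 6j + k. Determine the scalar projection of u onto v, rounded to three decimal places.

u · v = 6·(-6) + 5·(-6) + (-2)·1 = -36 - 30 - 2 = -68
|v| = √(36 + 36 + 1) = √73 ≈ 8.5440
comp_v u = -68 / √73 ≈ -7.959

-7.959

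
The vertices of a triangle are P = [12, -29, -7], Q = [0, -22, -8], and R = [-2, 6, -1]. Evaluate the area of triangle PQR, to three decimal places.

171.033

PQ = (-12, 7, -1),  PR = (-14, 35, 6)
i: 7·6 - (-1)·35 = 42 - (-35) = 77
j: (-1)·(-14) - (-12)·6 = 14 - (-72) = 86
k: (-12)·35 - 7·(-14) = -420 - (-98) = -322
PQ × PR = (77, 86, -322)
|PQ × PR| = √117009 ≈ 342.0658
area = ½ · 342.0658 ≈ 171.033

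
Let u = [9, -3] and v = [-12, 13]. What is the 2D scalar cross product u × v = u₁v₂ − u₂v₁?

9·13 - (-3)·(-12) = 117 - 36 = 81

81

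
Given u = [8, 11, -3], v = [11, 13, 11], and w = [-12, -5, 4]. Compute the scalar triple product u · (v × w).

v × w:
i: 13·4 - 11·(-5) = 52 - (-55) = 107
j: 11·(-12) - 11·4 = -132 - 44 = -176
k: 11·(-5) - 13·(-12) = -55 - (-156) = 101
v × w = (107, -176, 101)
u · (v × w) = 8·107 + 11·(-176) + (-3)·101 = 856 - 1936 - 303 = -1383

-1383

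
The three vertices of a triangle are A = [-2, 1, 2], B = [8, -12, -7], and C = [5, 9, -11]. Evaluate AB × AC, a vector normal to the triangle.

(241, 67, 171)

AB = (10, -13, -9)
AC = (7, 8, -13)
i: (-13)·(-13) - (-9)·8 = 169 - (-72) = 241
j: (-9)·7 - 10·(-13) = -63 - (-130) = 67
k: 10·8 - (-13)·7 = 80 - (-91) = 171
AB × AC = (241, 67, 171)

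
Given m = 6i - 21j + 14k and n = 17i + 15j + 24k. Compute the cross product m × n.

(-714, 94, 447)

i: (-21)·24 - 14·15 = -504 - 210 = -714
j: 14·17 - 6·24 = 238 - 144 = 94
k: 6·15 - (-21)·17 = 90 - (-357) = 447
m × n = (-714, 94, 447)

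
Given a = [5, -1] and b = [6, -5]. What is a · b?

35

a · b = 5·6 + (-1)·(-5) = 30 + 5 = 35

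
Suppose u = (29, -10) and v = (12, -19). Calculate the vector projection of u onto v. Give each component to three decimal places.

u · v = 29·12 + (-10)·(-19) = 348 + 190 = 538
|v|² = 144 + 361 = 505
proj_v u = (538/505) · (12, -19) ≈ (12.784, -20.242)

(12.784, -20.242)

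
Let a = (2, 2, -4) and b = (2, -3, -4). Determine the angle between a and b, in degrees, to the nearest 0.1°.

a · b = 2·2 + 2·(-3) + (-4)·(-4) = 4 - 6 + 16 = 14
|a|² = 4 + 4 + 16 = 24,  |a| = √24 ≈ 4.898979
|b|² = 4 + 9 + 16 = 29,  |b| = √29 ≈ 5.385165
cos θ = 14 / (4.898979 · 5.385165) ≈ 0.53067
θ = arccos(0.53067) ≈ 57.9°

57.9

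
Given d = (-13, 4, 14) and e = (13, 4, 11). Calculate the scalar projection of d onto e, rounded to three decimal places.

d · e = (-13)·13 + 4·4 + 14·11 = -169 + 16 + 154 = 1
|e| = √(169 + 16 + 121) = √306 ≈ 17.4929
comp_e d = 1 / √306 ≈ 0.057

0.057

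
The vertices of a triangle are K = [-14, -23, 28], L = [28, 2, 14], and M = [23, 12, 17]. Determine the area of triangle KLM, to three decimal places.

294.273

KL = (42, 25, -14),  KM = (37, 35, -11)
i: 25·(-11) - (-14)·35 = -275 - (-490) = 215
j: (-14)·37 - 42·(-11) = -518 - (-462) = -56
k: 42·35 - 25·37 = 1470 - 925 = 545
KL × KM = (215, -56, 545)
|KL × KM| = √346386 ≈ 588.5457
area = ½ · 588.5457 ≈ 294.273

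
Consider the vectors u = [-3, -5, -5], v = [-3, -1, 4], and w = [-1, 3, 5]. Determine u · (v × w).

v × w:
i: (-1)·5 - 4·3 = -5 - 12 = -17
j: 4·(-1) - (-3)·5 = -4 - (-15) = 11
k: (-3)·3 - (-1)·(-1) = -9 - 1 = -10
v × w = (-17, 11, -10)
u · (v × w) = (-3)·(-17) + (-5)·11 + (-5)·(-10) = 51 - 55 + 50 = 46

46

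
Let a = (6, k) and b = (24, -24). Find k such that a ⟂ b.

6

a · b = 6·24 + k·(-24) = 144 - 24k
Set equal to 0: -24k = -144, so k = 6.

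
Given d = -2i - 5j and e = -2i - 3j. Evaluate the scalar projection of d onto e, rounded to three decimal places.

5.270

d · e = (-2)·(-2) + (-5)·(-3) = 4 + 15 = 19
|e| = √(4 + 9) = √13 ≈ 3.6056
comp_e d = 19 / √13 ≈ 5.270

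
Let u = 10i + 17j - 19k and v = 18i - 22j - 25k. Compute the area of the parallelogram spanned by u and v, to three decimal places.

997.892

i: 17·(-25) - (-19)·(-22) = -425 - 418 = -843
j: (-19)·18 - 10·(-25) = -342 - (-250) = -92
k: 10·(-22) - 17·18 = -220 - 306 = -526
u × v = (-843, -92, -526)
|u × v| = √((-843)² + (-92)² + (-526)²) = √995789 ≈ 997.8923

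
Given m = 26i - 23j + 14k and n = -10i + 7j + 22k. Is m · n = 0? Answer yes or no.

no

m · n = 26·(-10) + (-23)·7 + 14·22 = -260 - 161 + 308 = -113
Nonzero, so the vectors are not orthogonal.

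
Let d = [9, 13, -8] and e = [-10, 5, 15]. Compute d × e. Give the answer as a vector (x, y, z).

(235, -55, 175)

i: 13·15 - (-8)·5 = 195 - (-40) = 235
j: (-8)·(-10) - 9·15 = 80 - 135 = -55
k: 9·5 - 13·(-10) = 45 - (-130) = 175
d × e = (235, -55, 175)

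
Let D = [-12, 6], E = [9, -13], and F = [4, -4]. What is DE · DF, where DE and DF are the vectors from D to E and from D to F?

DE = E − D = (21, -19)
DF = F − D = (16, -10)
DE · DF = 21·16 + (-19)·(-10) = 336 + 190 = 526

526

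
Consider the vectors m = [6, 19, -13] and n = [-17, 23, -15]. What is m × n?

i: 19·(-15) - (-13)·23 = -285 - (-299) = 14
j: (-13)·(-17) - 6·(-15) = 221 - (-90) = 311
k: 6·23 - 19·(-17) = 138 - (-323) = 461
m × n = (14, 311, 461)

(14, 311, 461)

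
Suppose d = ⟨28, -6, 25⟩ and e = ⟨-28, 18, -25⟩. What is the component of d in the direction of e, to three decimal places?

d · e = 28·(-28) + (-6)·18 + 25·(-25) = -784 - 108 - 625 = -1517
|e| = √(784 + 324 + 625) = √1733 ≈ 41.6293
comp_e d = -1517 / √1733 ≈ -36.441

-36.441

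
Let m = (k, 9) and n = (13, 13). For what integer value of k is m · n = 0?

m · n = k·13 + 9·13 = 117 + 13k
Set equal to 0: 13k = -117, so k = -9.

-9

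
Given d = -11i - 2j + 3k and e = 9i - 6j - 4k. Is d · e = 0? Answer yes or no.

d · e = (-11)·9 + (-2)·(-6) + 3·(-4) = -99 + 12 - 12 = -99
Nonzero, so the vectors are not orthogonal.

no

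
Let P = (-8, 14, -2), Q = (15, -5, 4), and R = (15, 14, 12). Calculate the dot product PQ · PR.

PQ = Q − P = (23, -19, 6)
PR = R − P = (23, 0, 14)
PQ · PR = 23·23 + (-19)·0 + 6·14 = 529 + 0 + 84 = 613

613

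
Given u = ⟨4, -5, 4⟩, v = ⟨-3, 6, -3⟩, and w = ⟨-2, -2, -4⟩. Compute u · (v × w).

-18

v × w:
i: 6·(-4) - (-3)·(-2) = -24 - 6 = -30
j: (-3)·(-2) - (-3)·(-4) = 6 - 12 = -6
k: (-3)·(-2) - 6·(-2) = 6 - (-12) = 18
v × w = (-30, -6, 18)
u · (v × w) = 4·(-30) + (-5)·(-6) + 4·18 = -120 + 30 + 72 = -18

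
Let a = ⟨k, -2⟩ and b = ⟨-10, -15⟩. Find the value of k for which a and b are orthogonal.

a · b = k·(-10) + (-2)·(-15) = 30 - 10k
Set equal to 0: -10k = -30, so k = 3.

3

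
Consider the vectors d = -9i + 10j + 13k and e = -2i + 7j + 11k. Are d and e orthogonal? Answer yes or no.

d · e = (-9)·(-2) + 10·7 + 13·11 = 18 + 70 + 143 = 231
Nonzero, so the vectors are not orthogonal.

no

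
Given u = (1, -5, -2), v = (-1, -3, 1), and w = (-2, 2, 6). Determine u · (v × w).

v × w:
i: (-3)·6 - 1·2 = -18 - 2 = -20
j: 1·(-2) - (-1)·6 = -2 - (-6) = 4
k: (-1)·2 - (-3)·(-2) = -2 - 6 = -8
v × w = (-20, 4, -8)
u · (v × w) = 1·(-20) + (-5)·4 + (-2)·(-8) = -20 - 20 + 16 = -24

-24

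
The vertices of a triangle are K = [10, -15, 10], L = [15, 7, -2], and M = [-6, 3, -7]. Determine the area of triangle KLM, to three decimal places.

KL = (5, 22, -12),  KM = (-16, 18, -17)
i: 22·(-17) - (-12)·18 = -374 - (-216) = -158
j: (-12)·(-16) - 5·(-17) = 192 - (-85) = 277
k: 5·18 - 22·(-16) = 90 - (-352) = 442
KL × KM = (-158, 277, 442)
|KL × KM| = √297057 ≈ 545.0294
area = ½ · 545.0294 ≈ 272.515

272.515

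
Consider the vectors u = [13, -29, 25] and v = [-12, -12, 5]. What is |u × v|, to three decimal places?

641.300

i: (-29)·5 - 25·(-12) = -145 - (-300) = 155
j: 25·(-12) - 13·5 = -300 - 65 = -365
k: 13·(-12) - (-29)·(-12) = -156 - 348 = -504
u × v = (155, -365, -504)
|u × v| = √(155² + (-365)² + (-504)²) = √411266 ≈ 641.3002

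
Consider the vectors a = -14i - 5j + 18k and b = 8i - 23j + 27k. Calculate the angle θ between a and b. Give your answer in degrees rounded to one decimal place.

54.8

a · b = (-14)·8 + (-5)·(-23) + 18·27 = -112 + 115 + 486 = 489
|a|² = 196 + 25 + 324 = 545,  |a| = √545 ≈ 23.345235
|b|² = 64 + 529 + 729 = 1322,  |b| = √1322 ≈ 36.359318
cos θ = 489 / (23.345235 · 36.359318) ≈ 0.57610
θ = arccos(0.57610) ≈ 54.8°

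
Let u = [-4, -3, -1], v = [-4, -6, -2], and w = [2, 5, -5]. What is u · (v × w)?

v × w:
i: (-6)·(-5) - (-2)·5 = 30 - (-10) = 40
j: (-2)·2 - (-4)·(-5) = -4 - 20 = -24
k: (-4)·5 - (-6)·2 = -20 - (-12) = -8
v × w = (40, -24, -8)
u · (v × w) = (-4)·40 + (-3)·(-24) + (-1)·(-8) = -160 + 72 + 8 = -80

-80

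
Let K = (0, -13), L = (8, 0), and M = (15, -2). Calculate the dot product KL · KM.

KL = L − K = (8, 13)
KM = M − K = (15, 11)
KL · KM = 8·15 + 13·11 = 120 + 143 = 263

263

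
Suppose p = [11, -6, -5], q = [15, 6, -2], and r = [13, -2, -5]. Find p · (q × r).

-128

q × r:
i: 6·(-5) - (-2)·(-2) = -30 - 4 = -34
j: (-2)·13 - 15·(-5) = -26 - (-75) = 49
k: 15·(-2) - 6·13 = -30 - 78 = -108
q × r = (-34, 49, -108)
p · (q × r) = 11·(-34) + (-6)·49 + (-5)·(-108) = -374 - 294 + 540 = -128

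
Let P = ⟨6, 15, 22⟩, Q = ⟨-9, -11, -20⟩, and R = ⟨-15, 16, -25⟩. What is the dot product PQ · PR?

PQ = Q − P = (-15, -26, -42)
PR = R − P = (-21, 1, -47)
PQ · PR = (-15)·(-21) + (-26)·1 + (-42)·(-47) = 315 - 26 + 1974 = 2263

2263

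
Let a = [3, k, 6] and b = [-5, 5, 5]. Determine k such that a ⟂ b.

-3

a · b = 3·(-5) + k·5 + 6·5 = 15 + 5k
Set equal to 0: 5k = -15, so k = -3.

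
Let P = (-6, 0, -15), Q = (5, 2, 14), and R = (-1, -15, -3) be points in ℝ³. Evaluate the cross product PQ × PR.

PQ = (11, 2, 29)
PR = (5, -15, 12)
i: 2·12 - 29·(-15) = 24 - (-435) = 459
j: 29·5 - 11·12 = 145 - 132 = 13
k: 11·(-15) - 2·5 = -165 - 10 = -175
PQ × PR = (459, 13, -175)

(459, 13, -175)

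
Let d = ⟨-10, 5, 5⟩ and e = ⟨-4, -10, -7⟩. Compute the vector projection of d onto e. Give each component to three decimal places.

d · e = (-10)·(-4) + 5·(-10) + 5·(-7) = 40 - 50 - 35 = -45
|e|² = 16 + 100 + 49 = 165
proj_e d = (-45/165) · (-4, -10, -7) ≈ (1.091, 2.727, 1.909)

(1.091, 2.727, 1.909)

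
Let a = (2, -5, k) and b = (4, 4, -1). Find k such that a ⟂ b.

-12

a · b = 2·4 + (-5)·4 + k·(-1) = -12 - 1k
Set equal to 0: -1k = 12, so k = -12.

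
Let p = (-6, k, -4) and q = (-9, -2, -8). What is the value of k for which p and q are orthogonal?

43

p · q = (-6)·(-9) + k·(-2) + (-4)·(-8) = 86 - 2k
Set equal to 0: -2k = -86, so k = 43.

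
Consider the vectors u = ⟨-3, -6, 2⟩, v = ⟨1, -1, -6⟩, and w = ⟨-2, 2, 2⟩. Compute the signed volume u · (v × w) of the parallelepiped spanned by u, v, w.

-90

v × w:
i: (-1)·2 - (-6)·2 = -2 - (-12) = 10
j: (-6)·(-2) - 1·2 = 12 - 2 = 10
k: 1·2 - (-1)·(-2) = 2 - 2 = 0
v × w = (10, 10, 0)
u · (v × w) = (-3)·10 + (-6)·10 + 2·0 = -30 - 60 + 0 = -90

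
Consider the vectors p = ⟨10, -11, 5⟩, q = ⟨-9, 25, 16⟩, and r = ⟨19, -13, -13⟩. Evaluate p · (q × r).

-5017

q × r:
i: 25·(-13) - 16·(-13) = -325 - (-208) = -117
j: 16·19 - (-9)·(-13) = 304 - 117 = 187
k: (-9)·(-13) - 25·19 = 117 - 475 = -358
q × r = (-117, 187, -358)
p · (q × r) = 10·(-117) + (-11)·187 + 5·(-358) = -1170 - 2057 - 1790 = -5017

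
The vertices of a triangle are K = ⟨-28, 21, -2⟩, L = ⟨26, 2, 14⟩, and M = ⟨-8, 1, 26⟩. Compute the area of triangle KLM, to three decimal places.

699.251

KL = (54, -19, 16),  KM = (20, -20, 28)
i: (-19)·28 - 16·(-20) = -532 - (-320) = -212
j: 16·20 - 54·28 = 320 - 1512 = -1192
k: 54·(-20) - (-19)·20 = -1080 - (-380) = -700
KL × KM = (-212, -1192, -700)
|KL × KM| = √1955808 ≈ 1398.5021
area = ½ · 1398.5021 ≈ 699.251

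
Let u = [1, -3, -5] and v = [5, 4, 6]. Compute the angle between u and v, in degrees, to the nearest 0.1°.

135.5

u · v = 1·5 + (-3)·4 + (-5)·6 = 5 - 12 - 30 = -37
|u|² = 1 + 9 + 25 = 35,  |u| = √35 ≈ 5.916080
|v|² = 25 + 16 + 36 = 77,  |v| = √77 ≈ 8.774964
cos θ = -37 / (5.916080 · 8.774964) ≈ -0.71273
θ = arccos(-0.71273) ≈ 135.5°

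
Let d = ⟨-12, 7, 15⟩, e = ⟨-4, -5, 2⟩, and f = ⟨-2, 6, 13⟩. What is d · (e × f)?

e × f:
i: (-5)·13 - 2·6 = -65 - 12 = -77
j: 2·(-2) - (-4)·13 = -4 - (-52) = 48
k: (-4)·6 - (-5)·(-2) = -24 - 10 = -34
e × f = (-77, 48, -34)
d · (e × f) = (-12)·(-77) + 7·48 + 15·(-34) = 924 + 336 - 510 = 750

750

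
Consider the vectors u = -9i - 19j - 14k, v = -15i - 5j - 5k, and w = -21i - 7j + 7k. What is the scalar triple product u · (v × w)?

-3360

v × w:
i: (-5)·7 - (-5)·(-7) = -35 - 35 = -70
j: (-5)·(-21) - (-15)·7 = 105 - (-105) = 210
k: (-15)·(-7) - (-5)·(-21) = 105 - 105 = 0
v × w = (-70, 210, 0)
u · (v × w) = (-9)·(-70) + (-19)·210 + (-14)·0 = 630 - 3990 + 0 = -3360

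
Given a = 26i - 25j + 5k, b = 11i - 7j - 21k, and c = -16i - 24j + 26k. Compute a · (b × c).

-20966

b × c:
i: (-7)·26 - (-21)·(-24) = -182 - 504 = -686
j: (-21)·(-16) - 11·26 = 336 - 286 = 50
k: 11·(-24) - (-7)·(-16) = -264 - 112 = -376
b × c = (-686, 50, -376)
a · (b × c) = 26·(-686) + (-25)·50 + 5·(-376) = -17836 - 1250 - 1880 = -20966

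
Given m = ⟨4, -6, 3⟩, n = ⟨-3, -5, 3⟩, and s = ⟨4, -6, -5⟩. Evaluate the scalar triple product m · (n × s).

n × s:
i: (-5)·(-5) - 3·(-6) = 25 - (-18) = 43
j: 3·4 - (-3)·(-5) = 12 - 15 = -3
k: (-3)·(-6) - (-5)·4 = 18 - (-20) = 38
n × s = (43, -3, 38)
m · (n × s) = 4·43 + (-6)·(-3) + 3·38 = 172 + 18 + 114 = 304

304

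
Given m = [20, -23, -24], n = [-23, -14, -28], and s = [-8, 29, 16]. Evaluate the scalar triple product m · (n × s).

n × s:
i: (-14)·16 - (-28)·29 = -224 - (-812) = 588
j: (-28)·(-8) - (-23)·16 = 224 - (-368) = 592
k: (-23)·29 - (-14)·(-8) = -667 - 112 = -779
n × s = (588, 592, -779)
m · (n × s) = 20·588 + (-23)·592 + (-24)·(-779) = 11760 - 13616 + 18696 = 16840

16840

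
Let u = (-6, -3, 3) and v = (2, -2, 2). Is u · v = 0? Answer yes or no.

u · v = (-6)·2 + (-3)·(-2) + 3·2 = -12 + 6 + 6 = 0
Zero, so the vectors are orthogonal.

yes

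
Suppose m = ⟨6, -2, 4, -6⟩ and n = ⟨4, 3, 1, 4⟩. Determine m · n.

m · n = 6·4 + (-2)·3 + 4·1 + (-6)·4 = 24 - 6 + 4 - 24 = -2

-2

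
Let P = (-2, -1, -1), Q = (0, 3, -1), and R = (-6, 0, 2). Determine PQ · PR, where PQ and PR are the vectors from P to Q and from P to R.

PQ = Q − P = (2, 4, 0)
PR = R − P = (-4, 1, 3)
PQ · PR = 2·(-4) + 4·1 + 0·3 = -8 + 4 + 0 = -4

-4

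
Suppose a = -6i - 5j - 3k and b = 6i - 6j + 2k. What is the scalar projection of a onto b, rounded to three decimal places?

a · b = (-6)·6 + (-5)·(-6) + (-3)·2 = -36 + 30 - 6 = -12
|b| = √(36 + 36 + 4) = √76 ≈ 8.7178
comp_b a = -12 / √76 ≈ -1.376

-1.376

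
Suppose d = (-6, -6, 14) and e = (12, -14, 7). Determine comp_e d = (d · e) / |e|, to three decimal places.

5.577

d · e = (-6)·12 + (-6)·(-14) + 14·7 = -72 + 84 + 98 = 110
|e| = √(144 + 196 + 49) = √389 ≈ 19.7231
comp_e d = 110 / √389 ≈ 5.577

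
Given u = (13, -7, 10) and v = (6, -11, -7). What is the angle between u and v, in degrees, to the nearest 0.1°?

u · v = 13·6 + (-7)·(-11) + 10·(-7) = 78 + 77 - 70 = 85
|u|² = 169 + 49 + 100 = 318,  |u| = √318 ≈ 17.832555
|v|² = 36 + 121 + 49 = 206,  |v| = √206 ≈ 14.352700
cos θ = 85 / (17.832555 · 14.352700) ≈ 0.33210
θ = arccos(0.33210) ≈ 70.6°

70.6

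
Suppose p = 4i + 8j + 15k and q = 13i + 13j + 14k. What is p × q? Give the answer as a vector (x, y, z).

i: 8·14 - 15·13 = 112 - 195 = -83
j: 15·13 - 4·14 = 195 - 56 = 139
k: 4·13 - 8·13 = 52 - 104 = -52
p × q = (-83, 139, -52)

(-83, 139, -52)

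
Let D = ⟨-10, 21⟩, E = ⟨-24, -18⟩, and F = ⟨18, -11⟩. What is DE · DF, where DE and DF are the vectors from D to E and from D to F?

DE = E − D = (-14, -39)
DF = F − D = (28, -32)
DE · DF = (-14)·28 + (-39)·(-32) = -392 + 1248 = 856

856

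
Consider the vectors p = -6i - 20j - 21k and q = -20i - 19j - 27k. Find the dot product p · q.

p · q = (-6)·(-20) + (-20)·(-19) + (-21)·(-27) = 120 + 380 + 567 = 1067

1067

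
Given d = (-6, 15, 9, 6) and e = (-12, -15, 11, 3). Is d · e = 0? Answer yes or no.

no

d · e = (-6)·(-12) + 15·(-15) + 9·11 + 6·3 = 72 - 225 + 99 + 18 = -36
Nonzero, so the vectors are not orthogonal.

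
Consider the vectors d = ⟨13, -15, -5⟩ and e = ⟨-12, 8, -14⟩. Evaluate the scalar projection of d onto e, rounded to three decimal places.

-10.249

d · e = 13·(-12) + (-15)·8 + (-5)·(-14) = -156 - 120 + 70 = -206
|e| = √(144 + 64 + 196) = √404 ≈ 20.0998
comp_e d = -206 / √404 ≈ -10.249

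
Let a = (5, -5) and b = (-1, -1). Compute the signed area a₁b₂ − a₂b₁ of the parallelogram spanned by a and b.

-10

5·(-1) - (-5)·(-1) = -5 - 5 = -10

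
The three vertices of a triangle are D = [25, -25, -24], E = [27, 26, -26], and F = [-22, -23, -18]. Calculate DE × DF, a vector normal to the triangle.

(310, 82, 2401)

DE = (2, 51, -2)
DF = (-47, 2, 6)
i: 51·6 - (-2)·2 = 306 - (-4) = 310
j: (-2)·(-47) - 2·6 = 94 - 12 = 82
k: 2·2 - 51·(-47) = 4 - (-2397) = 2401
DE × DF = (310, 82, 2401)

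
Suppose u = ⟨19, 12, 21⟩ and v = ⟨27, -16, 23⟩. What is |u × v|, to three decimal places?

i: 12·23 - 21·(-16) = 276 - (-336) = 612
j: 21·27 - 19·23 = 567 - 437 = 130
k: 19·(-16) - 12·27 = -304 - 324 = -628
u × v = (612, 130, -628)
|u × v| = √(612² + 130² + (-628)²) = √785828 ≈ 886.4694

886.469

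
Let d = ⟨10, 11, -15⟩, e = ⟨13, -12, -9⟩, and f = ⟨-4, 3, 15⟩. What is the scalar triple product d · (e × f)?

e × f:
i: (-12)·15 - (-9)·3 = -180 - (-27) = -153
j: (-9)·(-4) - 13·15 = 36 - 195 = -159
k: 13·3 - (-12)·(-4) = 39 - 48 = -9
e × f = (-153, -159, -9)
d · (e × f) = 10·(-153) + 11·(-159) + (-15)·(-9) = -1530 - 1749 + 135 = -3144

-3144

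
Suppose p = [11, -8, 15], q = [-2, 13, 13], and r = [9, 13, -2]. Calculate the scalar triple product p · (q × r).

q × r:
i: 13·(-2) - 13·13 = -26 - 169 = -195
j: 13·9 - (-2)·(-2) = 117 - 4 = 113
k: (-2)·13 - 13·9 = -26 - 117 = -143
q × r = (-195, 113, -143)
p · (q × r) = 11·(-195) + (-8)·113 + 15·(-143) = -2145 - 904 - 2145 = -5194

-5194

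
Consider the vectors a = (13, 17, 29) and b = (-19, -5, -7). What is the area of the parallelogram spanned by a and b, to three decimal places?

i: 17·(-7) - 29·(-5) = -119 - (-145) = 26
j: 29·(-19) - 13·(-7) = -551 - (-91) = -460
k: 13·(-5) - 17·(-19) = -65 - (-323) = 258
a × b = (26, -460, 258)
|a × b| = √(26² + (-460)² + 258²) = √278840 ≈ 528.0530

528.053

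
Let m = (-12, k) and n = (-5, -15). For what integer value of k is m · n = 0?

4

m · n = (-12)·(-5) + k·(-15) = 60 - 15k
Set equal to 0: -15k = -60, so k = 4.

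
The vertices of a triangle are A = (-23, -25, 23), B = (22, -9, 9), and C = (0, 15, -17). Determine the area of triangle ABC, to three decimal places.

AB = (45, 16, -14),  AC = (23, 40, -40)
i: 16·(-40) - (-14)·40 = -640 - (-560) = -80
j: (-14)·23 - 45·(-40) = -322 - (-1800) = 1478
k: 45·40 - 16·23 = 1800 - 368 = 1432
AB × AC = (-80, 1478, 1432)
|AB × AC| = √4241508 ≈ 2059.4922
area = ½ · 2059.4922 ≈ 1029.746

1029.746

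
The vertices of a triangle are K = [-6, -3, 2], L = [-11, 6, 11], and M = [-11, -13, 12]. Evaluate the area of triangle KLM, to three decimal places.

101.796

KL = (-5, 9, 9),  KM = (-5, -10, 10)
i: 9·10 - 9·(-10) = 90 - (-90) = 180
j: 9·(-5) - (-5)·10 = -45 - (-50) = 5
k: (-5)·(-10) - 9·(-5) = 50 - (-45) = 95
KL × KM = (180, 5, 95)
|KL × KM| = √41450 ≈ 203.5927
area = ½ · 203.5927 ≈ 101.796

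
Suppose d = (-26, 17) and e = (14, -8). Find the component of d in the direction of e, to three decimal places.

d · e = (-26)·14 + 17·(-8) = -364 - 136 = -500
|e| = √(196 + 64) = √260 ≈ 16.1245
comp_e d = -500 / √260 ≈ -31.009

-31.009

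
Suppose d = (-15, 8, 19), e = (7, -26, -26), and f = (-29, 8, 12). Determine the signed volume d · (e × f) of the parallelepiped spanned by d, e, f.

e × f:
i: (-26)·12 - (-26)·8 = -312 - (-208) = -104
j: (-26)·(-29) - 7·12 = 754 - 84 = 670
k: 7·8 - (-26)·(-29) = 56 - 754 = -698
e × f = (-104, 670, -698)
d · (e × f) = (-15)·(-104) + 8·670 + 19·(-698) = 1560 + 5360 - 13262 = -6342

-6342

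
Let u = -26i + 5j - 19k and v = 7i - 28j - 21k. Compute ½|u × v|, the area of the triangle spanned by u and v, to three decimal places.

580.314

i: 5·(-21) - (-19)·(-28) = -105 - 532 = -637
j: (-19)·7 - (-26)·(-21) = -133 - 546 = -679
k: (-26)·(-28) - 5·7 = 728 - 35 = 693
u × v = (-637, -679, 693)
|u × v| = √((-637)² + (-679)² + 693²) = √1347059 ≈ 1160.6287
area = ½ · 1160.6287 ≈ 580.314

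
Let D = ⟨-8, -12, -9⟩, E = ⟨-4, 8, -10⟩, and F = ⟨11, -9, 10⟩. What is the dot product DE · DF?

117

DE = E − D = (4, 20, -1)
DF = F − D = (19, 3, 19)
DE · DF = 4·19 + 20·3 + (-1)·19 = 76 + 60 - 19 = 117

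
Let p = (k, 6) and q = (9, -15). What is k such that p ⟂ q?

10

p · q = k·9 + 6·(-15) = -90 + 9k
Set equal to 0: 9k = 90, so k = 10.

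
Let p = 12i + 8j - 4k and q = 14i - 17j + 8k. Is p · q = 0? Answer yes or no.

p · q = 12·14 + 8·(-17) + (-4)·8 = 168 - 136 - 32 = 0
Zero, so the vectors are orthogonal.

yes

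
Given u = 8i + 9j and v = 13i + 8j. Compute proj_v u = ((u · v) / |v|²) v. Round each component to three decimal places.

u · v = 8·13 + 9·8 = 104 + 72 = 176
|v|² = 169 + 64 = 233
proj_v u = (176/233) · (13, 8) ≈ (9.820, 6.043)

(9.820, 6.043)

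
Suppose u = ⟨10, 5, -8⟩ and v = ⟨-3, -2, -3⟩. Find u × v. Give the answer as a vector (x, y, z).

(-31, 54, -5)

i: 5·(-3) - (-8)·(-2) = -15 - 16 = -31
j: (-8)·(-3) - 10·(-3) = 24 - (-30) = 54
k: 10·(-2) - 5·(-3) = -20 - (-15) = -5
u × v = (-31, 54, -5)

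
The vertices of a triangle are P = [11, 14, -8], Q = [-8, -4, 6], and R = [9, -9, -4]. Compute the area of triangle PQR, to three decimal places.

237.489

PQ = (-19, -18, 14),  PR = (-2, -23, 4)
i: (-18)·4 - 14·(-23) = -72 - (-322) = 250
j: 14·(-2) - (-19)·4 = -28 - (-76) = 48
k: (-19)·(-23) - (-18)·(-2) = 437 - 36 = 401
PQ × PR = (250, 48, 401)
|PQ × PR| = √225605 ≈ 474.9789
area = ½ · 474.9789 ≈ 237.489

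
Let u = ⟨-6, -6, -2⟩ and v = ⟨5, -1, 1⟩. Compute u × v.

(-8, -4, 36)

i: (-6)·1 - (-2)·(-1) = -6 - 2 = -8
j: (-2)·5 - (-6)·1 = -10 - (-6) = -4
k: (-6)·(-1) - (-6)·5 = 6 - (-30) = 36
u × v = (-8, -4, 36)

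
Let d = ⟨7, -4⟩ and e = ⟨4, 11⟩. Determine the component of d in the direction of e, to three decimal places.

d · e = 7·4 + (-4)·11 = 28 - 44 = -16
|e| = √(16 + 121) = √137 ≈ 11.7047
comp_e d = -16 / √137 ≈ -1.367

-1.367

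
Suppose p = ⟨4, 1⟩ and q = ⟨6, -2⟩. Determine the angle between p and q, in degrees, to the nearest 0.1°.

32.5

p · q = 4·6 + 1·(-2) = 24 - 2 = 22
|p|² = 16 + 1 = 17,  |p| = √17 ≈ 4.123106
|q|² = 36 + 4 = 40,  |q| = √40 ≈ 6.324555
cos θ = 22 / (4.123106 · 6.324555) ≈ 0.84366
θ = arccos(0.84366) ≈ 32.5°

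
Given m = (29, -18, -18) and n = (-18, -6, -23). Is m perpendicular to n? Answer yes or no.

m · n = 29·(-18) + (-18)·(-6) + (-18)·(-23) = -522 + 108 + 414 = 0
Zero, so the vectors are orthogonal.

yes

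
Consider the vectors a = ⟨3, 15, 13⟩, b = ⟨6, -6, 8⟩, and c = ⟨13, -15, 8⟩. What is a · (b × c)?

b × c:
i: (-6)·8 - 8·(-15) = -48 - (-120) = 72
j: 8·13 - 6·8 = 104 - 48 = 56
k: 6·(-15) - (-6)·13 = -90 - (-78) = -12
b × c = (72, 56, -12)
a · (b × c) = 3·72 + 15·56 + 13·(-12) = 216 + 840 - 156 = 900

900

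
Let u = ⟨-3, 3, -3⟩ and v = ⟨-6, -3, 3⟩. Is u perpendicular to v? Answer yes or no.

yes

u · v = (-3)·(-6) + 3·(-3) + (-3)·3 = 18 - 9 - 9 = 0
Zero, so the vectors are orthogonal.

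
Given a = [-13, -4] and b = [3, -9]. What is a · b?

-3

a · b = (-13)·3 + (-4)·(-9) = -39 + 36 = -3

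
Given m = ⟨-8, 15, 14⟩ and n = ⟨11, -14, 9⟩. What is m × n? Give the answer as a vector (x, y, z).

(331, 226, -53)

i: 15·9 - 14·(-14) = 135 - (-196) = 331
j: 14·11 - (-8)·9 = 154 - (-72) = 226
k: (-8)·(-14) - 15·11 = 112 - 165 = -53
m × n = (331, 226, -53)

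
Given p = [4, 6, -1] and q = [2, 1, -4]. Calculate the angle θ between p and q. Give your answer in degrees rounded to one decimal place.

57.3

p · q = 4·2 + 6·1 + (-1)·(-4) = 8 + 6 + 4 = 18
|p|² = 16 + 36 + 1 = 53,  |p| = √53 ≈ 7.280110
|q|² = 4 + 1 + 16 = 21,  |q| = √21 ≈ 4.582576
cos θ = 18 / (7.280110 · 4.582576) ≈ 0.53954
θ = arccos(0.53954) ≈ 57.3°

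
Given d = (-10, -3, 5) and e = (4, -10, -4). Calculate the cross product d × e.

i: (-3)·(-4) - 5·(-10) = 12 - (-50) = 62
j: 5·4 - (-10)·(-4) = 20 - 40 = -20
k: (-10)·(-10) - (-3)·4 = 100 - (-12) = 112
d × e = (62, -20, 112)

(62, -20, 112)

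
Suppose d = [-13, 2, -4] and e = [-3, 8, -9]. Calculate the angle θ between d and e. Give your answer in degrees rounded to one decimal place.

d · e = (-13)·(-3) + 2·8 + (-4)·(-9) = 39 + 16 + 36 = 91
|d|² = 169 + 4 + 16 = 189,  |d| = √189 ≈ 13.747727
|e|² = 9 + 64 + 81 = 154,  |e| = √154 ≈ 12.409674
cos θ = 91 / (13.747727 · 12.409674) ≈ 0.53340
θ = arccos(0.53340) ≈ 57.8°

57.8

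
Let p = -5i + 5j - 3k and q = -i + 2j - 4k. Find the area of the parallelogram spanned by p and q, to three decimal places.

i: 5·(-4) - (-3)·2 = -20 - (-6) = -14
j: (-3)·(-1) - (-5)·(-4) = 3 - 20 = -17
k: (-5)·2 - 5·(-1) = -10 - (-5) = -5
p × q = (-14, -17, -5)
|p × q| = √((-14)² + (-17)² + (-5)²) = √510 ≈ 22.5832

22.583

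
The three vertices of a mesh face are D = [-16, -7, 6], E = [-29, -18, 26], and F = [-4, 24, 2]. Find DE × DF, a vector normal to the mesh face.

(-576, 188, -271)

DE = (-13, -11, 20)
DF = (12, 31, -4)
i: (-11)·(-4) - 20·31 = 44 - 620 = -576
j: 20·12 - (-13)·(-4) = 240 - 52 = 188
k: (-13)·31 - (-11)·12 = -403 - (-132) = -271
DE × DF = (-576, 188, -271)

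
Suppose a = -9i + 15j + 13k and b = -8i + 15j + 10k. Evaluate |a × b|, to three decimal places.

i: 15·10 - 13·15 = 150 - 195 = -45
j: 13·(-8) - (-9)·10 = -104 - (-90) = -14
k: (-9)·15 - 15·(-8) = -135 - (-120) = -15
a × b = (-45, -14, -15)
|a × b| = √((-45)² + (-14)² + (-15)²) = √2446 ≈ 49.4571

49.457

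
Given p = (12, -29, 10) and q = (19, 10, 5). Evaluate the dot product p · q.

-12

p · q = 12·19 + (-29)·10 + 10·5 = 228 - 290 + 50 = -12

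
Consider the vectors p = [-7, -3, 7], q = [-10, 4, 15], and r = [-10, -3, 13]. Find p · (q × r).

-129

q × r:
i: 4·13 - 15·(-3) = 52 - (-45) = 97
j: 15·(-10) - (-10)·13 = -150 - (-130) = -20
k: (-10)·(-3) - 4·(-10) = 30 - (-40) = 70
q × r = (97, -20, 70)
p · (q × r) = (-7)·97 + (-3)·(-20) + 7·70 = -679 + 60 + 490 = -129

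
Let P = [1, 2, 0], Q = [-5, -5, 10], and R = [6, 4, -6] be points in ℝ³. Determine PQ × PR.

PQ = (-6, -7, 10)
PR = (5, 2, -6)
i: (-7)·(-6) - 10·2 = 42 - 20 = 22
j: 10·5 - (-6)·(-6) = 50 - 36 = 14
k: (-6)·2 - (-7)·5 = -12 - (-35) = 23
PQ × PR = (22, 14, 23)

(22, 14, 23)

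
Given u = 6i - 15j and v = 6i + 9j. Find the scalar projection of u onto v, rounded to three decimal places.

u · v = 6·6 + (-15)·9 = 36 - 135 = -99
|v| = √(36 + 81) = √117 ≈ 10.8167
comp_v u = -99 / √117 ≈ -9.153

-9.153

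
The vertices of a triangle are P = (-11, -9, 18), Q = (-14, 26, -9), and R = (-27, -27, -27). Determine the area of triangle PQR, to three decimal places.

PQ = (-3, 35, -27),  PR = (-16, -18, -45)
i: 35·(-45) - (-27)·(-18) = -1575 - 486 = -2061
j: (-27)·(-16) - (-3)·(-45) = 432 - 135 = 297
k: (-3)·(-18) - 35·(-16) = 54 - (-560) = 614
PQ × PR = (-2061, 297, 614)
|PQ × PR| = √4712926 ≈ 2170.9275
area = ½ · 2170.9275 ≈ 1085.464

1085.464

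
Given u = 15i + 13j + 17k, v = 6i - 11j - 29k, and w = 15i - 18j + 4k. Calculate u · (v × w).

-13488

v × w:
i: (-11)·4 - (-29)·(-18) = -44 - 522 = -566
j: (-29)·15 - 6·4 = -435 - 24 = -459
k: 6·(-18) - (-11)·15 = -108 - (-165) = 57
v × w = (-566, -459, 57)
u · (v × w) = 15·(-566) + 13·(-459) + 17·57 = -8490 - 5967 + 969 = -13488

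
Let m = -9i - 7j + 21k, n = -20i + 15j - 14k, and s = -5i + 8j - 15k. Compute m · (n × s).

n × s:
i: 15·(-15) - (-14)·8 = -225 - (-112) = -113
j: (-14)·(-5) - (-20)·(-15) = 70 - 300 = -230
k: (-20)·8 - 15·(-5) = -160 - (-75) = -85
n × s = (-113, -230, -85)
m · (n × s) = (-9)·(-113) + (-7)·(-230) + 21·(-85) = 1017 + 1610 - 1785 = 842

842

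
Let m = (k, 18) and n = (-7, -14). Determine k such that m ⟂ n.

-36

m · n = k·(-7) + 18·(-14) = -252 - 7k
Set equal to 0: -7k = 252, so k = -36.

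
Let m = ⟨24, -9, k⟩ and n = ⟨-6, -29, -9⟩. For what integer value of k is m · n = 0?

m · n = 24·(-6) + (-9)·(-29) + k·(-9) = 117 - 9k
Set equal to 0: -9k = -117, so k = 13.

13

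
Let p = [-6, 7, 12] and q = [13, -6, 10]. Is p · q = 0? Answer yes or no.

p · q = (-6)·13 + 7·(-6) + 12·10 = -78 - 42 + 120 = 0
Zero, so the vectors are orthogonal.

yes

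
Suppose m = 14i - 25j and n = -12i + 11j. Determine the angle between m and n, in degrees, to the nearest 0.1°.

m · n = 14·(-12) + (-25)·11 = -168 - 275 = -443
|m|² = 196 + 625 = 821,  |m| = √821 ≈ 28.653098
|n|² = 144 + 121 = 265,  |n| = √265 ≈ 16.278821
cos θ = -443 / (28.653098 · 16.278821) ≈ -0.94975
θ = arccos(-0.94975) ≈ 161.8°

161.8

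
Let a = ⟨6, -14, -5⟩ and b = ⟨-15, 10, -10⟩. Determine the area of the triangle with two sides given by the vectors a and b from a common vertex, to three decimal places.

138.587

i: (-14)·(-10) - (-5)·10 = 140 - (-50) = 190
j: (-5)·(-15) - 6·(-10) = 75 - (-60) = 135
k: 6·10 - (-14)·(-15) = 60 - 210 = -150
a × b = (190, 135, -150)
|a × b| = √(190² + 135² + (-150)²) = √76825 ≈ 277.1732
area = ½ · 277.1732 ≈ 138.587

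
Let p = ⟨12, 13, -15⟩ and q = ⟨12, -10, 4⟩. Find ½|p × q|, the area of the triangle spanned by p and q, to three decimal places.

185.583

i: 13·4 - (-15)·(-10) = 52 - 150 = -98
j: (-15)·12 - 12·4 = -180 - 48 = -228
k: 12·(-10) - 13·12 = -120 - 156 = -276
p × q = (-98, -228, -276)
|p × q| = √((-98)² + (-228)² + (-276)²) = √137764 ≈ 371.1657
area = ½ · 371.1657 ≈ 185.583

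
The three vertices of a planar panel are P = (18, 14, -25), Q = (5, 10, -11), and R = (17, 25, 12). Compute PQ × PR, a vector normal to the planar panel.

PQ = (-13, -4, 14)
PR = (-1, 11, 37)
i: (-4)·37 - 14·11 = -148 - 154 = -302
j: 14·(-1) - (-13)·37 = -14 - (-481) = 467
k: (-13)·11 - (-4)·(-1) = -143 - 4 = -147
PQ × PR = (-302, 467, -147)

(-302, 467, -147)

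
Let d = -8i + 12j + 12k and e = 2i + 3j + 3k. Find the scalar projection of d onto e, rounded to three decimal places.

11.939

d · e = (-8)·2 + 12·3 + 12·3 = -16 + 36 + 36 = 56
|e| = √(4 + 9 + 9) = √22 ≈ 4.6904
comp_e d = 56 / √22 ≈ 11.939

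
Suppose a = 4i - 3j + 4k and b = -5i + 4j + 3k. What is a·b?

-20

a · b = 4·(-5) + (-3)·4 + 4·3 = -20 - 12 + 12 = -20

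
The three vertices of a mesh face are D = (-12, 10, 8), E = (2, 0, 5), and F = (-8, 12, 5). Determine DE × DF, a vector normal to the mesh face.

(36, 30, 68)

DE = (14, -10, -3)
DF = (4, 2, -3)
i: (-10)·(-3) - (-3)·2 = 30 - (-6) = 36
j: (-3)·4 - 14·(-3) = -12 - (-42) = 30
k: 14·2 - (-10)·4 = 28 - (-40) = 68
DE × DF = (36, 30, 68)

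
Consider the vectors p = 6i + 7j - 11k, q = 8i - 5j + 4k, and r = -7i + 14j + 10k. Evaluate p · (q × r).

-2239

q × r:
i: (-5)·10 - 4·14 = -50 - 56 = -106
j: 4·(-7) - 8·10 = -28 - 80 = -108
k: 8·14 - (-5)·(-7) = 112 - 35 = 77
q × r = (-106, -108, 77)
p · (q × r) = 6·(-106) + 7·(-108) + (-11)·77 = -636 - 756 - 847 = -2239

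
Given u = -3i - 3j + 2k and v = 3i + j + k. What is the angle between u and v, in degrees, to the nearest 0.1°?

130.0

u · v = (-3)·3 + (-3)·1 + 2·1 = -9 - 3 + 2 = -10
|u|² = 9 + 9 + 4 = 22,  |u| = √22 ≈ 4.690416
|v|² = 9 + 1 + 1 = 11,  |v| = √11 ≈ 3.316625
cos θ = -10 / (4.690416 · 3.316625) ≈ -0.64282
θ = arccos(-0.64282) ≈ 130.0°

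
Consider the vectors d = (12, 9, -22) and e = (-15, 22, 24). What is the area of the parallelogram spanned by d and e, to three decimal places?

806.824

i: 9·24 - (-22)·22 = 216 - (-484) = 700
j: (-22)·(-15) - 12·24 = 330 - 288 = 42
k: 12·22 - 9·(-15) = 264 - (-135) = 399
d × e = (700, 42, 399)
|d × e| = √(700² + 42² + 399²) = √650965 ≈ 806.8240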